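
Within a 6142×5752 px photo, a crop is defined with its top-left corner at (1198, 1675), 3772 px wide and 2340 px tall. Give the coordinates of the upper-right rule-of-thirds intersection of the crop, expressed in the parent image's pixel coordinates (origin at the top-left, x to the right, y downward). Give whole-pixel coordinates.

One third of the crop width 3772 is 1257.33 px.
One third of the crop height 2340 is 780.00 px.
The upper-right point is two-thirds across and one-third down within the crop:
x = 1198 + 2 × 1257.33 ≈ 3713; y = 1675 + 1 × 780.00 ≈ 2455.

x = 3713 px, y = 2455 px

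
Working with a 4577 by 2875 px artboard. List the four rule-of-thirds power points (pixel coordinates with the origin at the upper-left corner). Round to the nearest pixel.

(1526, 958), (3051, 958), (1526, 1917), (3051, 1917)

One third of 4577 is 1525.67; one third of 2875 is 958.33.
Vertical third lines at x = 1526 and x = 3051; horizontal third lines at y = 958 and y = 1917.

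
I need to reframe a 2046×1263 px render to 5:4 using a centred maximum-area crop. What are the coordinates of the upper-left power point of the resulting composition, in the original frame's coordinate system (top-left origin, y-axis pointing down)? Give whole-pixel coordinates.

2046/1263 > 5/4, so the 5:4 crop keeps the full height 1263 and trims width to 1263 × 5/4 = 1578.75 px.
Left offset = (2046 − 1578.75)/2 = 233.62 px; top offset = 0.
Upper-left is one-third across and one-third down within the crop:
x = 233.62 + 1 × 1578.75/3 ≈ 760; y = 0.00 + 1 × 1263.00/3 ≈ 421.

(760, 421)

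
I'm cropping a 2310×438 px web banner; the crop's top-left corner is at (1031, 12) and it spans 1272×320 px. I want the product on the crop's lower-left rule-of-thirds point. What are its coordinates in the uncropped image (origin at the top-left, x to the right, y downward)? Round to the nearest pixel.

One third of the crop width 1272 is 424.00 px.
One third of the crop height 320 is 106.67 px.
The lower-left point is one-third across and two-thirds down within the crop:
x = 1031 + 1 × 424.00 ≈ 1455; y = 12 + 2 × 106.67 ≈ 225.

x = 1455 px, y = 225 px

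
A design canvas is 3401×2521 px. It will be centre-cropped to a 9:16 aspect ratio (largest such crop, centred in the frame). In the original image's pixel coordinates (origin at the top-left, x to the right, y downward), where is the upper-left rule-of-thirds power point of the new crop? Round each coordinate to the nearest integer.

(1464, 840)

3401/2521 > 9/16, so the 9:16 crop keeps the full height 2521 and trims width to 2521 × 9/16 = 1418.06 px.
Left offset = (3401 − 1418.06)/2 = 991.47 px; top offset = 0.
Upper-left is one-third across and one-third down within the crop:
x = 991.47 + 1 × 1418.06/3 ≈ 1464; y = 0.00 + 1 × 2521.00/3 ≈ 840.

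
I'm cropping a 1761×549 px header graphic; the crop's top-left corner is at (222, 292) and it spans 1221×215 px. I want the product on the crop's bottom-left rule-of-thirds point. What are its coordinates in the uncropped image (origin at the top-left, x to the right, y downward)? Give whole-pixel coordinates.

x = 629 px, y = 435 px

One third of the crop width 1221 is 407.00 px.
One third of the crop height 215 is 71.67 px.
The bottom-left point is one-third across and two-thirds down within the crop:
x = 222 + 1 × 407.00 ≈ 629; y = 292 + 2 × 71.67 ≈ 435.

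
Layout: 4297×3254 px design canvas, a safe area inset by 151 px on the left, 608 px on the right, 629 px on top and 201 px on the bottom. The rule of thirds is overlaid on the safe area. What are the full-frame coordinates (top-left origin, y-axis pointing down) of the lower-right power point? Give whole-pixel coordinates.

x = 2510 px, y = 2245 px

Content width = 4297 − 151 − 608 = 3538 px; content height = 3254 − 629 − 201 = 2424 px.
Lower-right is two-thirds across and two-thirds down within the safe area.
x = 151 + 2 × 3538/3 = 151 + 2358.67 ≈ 2510
y = 629 + 2 × 2424/3 = 629 + 1616.00 ≈ 2245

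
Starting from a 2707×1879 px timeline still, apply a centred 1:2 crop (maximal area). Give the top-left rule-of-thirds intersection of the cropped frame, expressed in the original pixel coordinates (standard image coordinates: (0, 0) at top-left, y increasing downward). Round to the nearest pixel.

(1197, 626)

2707/1879 > 1/2, so the 1:2 crop keeps the full height 1879 and trims width to 1879 × 1/2 = 939.50 px.
Left offset = (2707 − 939.50)/2 = 883.75 px; top offset = 0.
Top-left is one-third across and one-third down within the crop:
x = 883.75 + 1 × 939.50/3 ≈ 1197; y = 0.00 + 1 × 1879.00/3 ≈ 626.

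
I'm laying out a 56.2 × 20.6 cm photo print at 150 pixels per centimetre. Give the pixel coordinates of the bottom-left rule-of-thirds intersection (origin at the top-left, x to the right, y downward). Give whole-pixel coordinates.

In pixels the canvas is 56.2 × 150 = 8430 wide and 20.6 × 150 = 3090 tall.
The bottom-left point is one-third across and two-thirds down:
x = 1 × 8430/3 ≈ 2810; y = 2 × 3090/3 ≈ 2060.

x = 2810 px, y = 2060 px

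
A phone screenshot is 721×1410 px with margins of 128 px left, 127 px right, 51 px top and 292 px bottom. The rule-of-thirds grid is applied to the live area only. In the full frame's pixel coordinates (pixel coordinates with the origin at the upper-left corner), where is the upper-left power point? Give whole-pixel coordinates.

(283, 407)

Content width = 721 − 128 − 127 = 466 px; content height = 1410 − 51 − 292 = 1067 px.
Upper-left is one-third across and one-third down within the live area.
x = 128 + 1 × 466/3 = 128 + 155.33 ≈ 283
y = 51 + 1 × 1067/3 = 51 + 355.67 ≈ 407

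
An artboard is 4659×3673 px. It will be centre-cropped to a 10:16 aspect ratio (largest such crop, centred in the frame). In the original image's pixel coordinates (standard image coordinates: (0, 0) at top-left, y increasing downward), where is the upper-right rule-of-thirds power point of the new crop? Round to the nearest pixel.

(2712, 1224)

4659/3673 > 10/16, so the 10:16 crop keeps the full height 3673 and trims width to 3673 × 10/16 = 2295.62 px.
Left offset = (4659 − 2295.62)/2 = 1181.69 px; top offset = 0.
Upper-right is two-thirds across and one-third down within the crop:
x = 1181.69 + 2 × 2295.62/3 ≈ 2712; y = 0.00 + 1 × 3673.00/3 ≈ 1224.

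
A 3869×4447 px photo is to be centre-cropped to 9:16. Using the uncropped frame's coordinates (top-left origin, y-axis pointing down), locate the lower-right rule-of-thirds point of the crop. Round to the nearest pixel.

3869/4447 > 9/16, so the 9:16 crop keeps the full height 4447 and trims width to 4447 × 9/16 = 2501.44 px.
Left offset = (3869 − 2501.44)/2 = 683.78 px; top offset = 0.
Lower-right is two-thirds across and two-thirds down within the crop:
x = 683.78 + 2 × 2501.44/3 ≈ 2351; y = 0.00 + 2 × 4447.00/3 ≈ 2965.

x = 2351 px, y = 2965 px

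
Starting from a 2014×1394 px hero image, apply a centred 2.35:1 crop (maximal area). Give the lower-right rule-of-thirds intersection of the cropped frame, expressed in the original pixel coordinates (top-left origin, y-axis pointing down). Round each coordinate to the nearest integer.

2014/1394 < 2.35/1, so the 2.35:1 crop keeps the full width 2014 and trims height to 2014 × 1/2.35 = 857.02 px.
Top offset = (1394 − 857.02)/2 = 268.49 px; left offset = 0.
Lower-right is two-thirds across and two-thirds down within the crop:
x = 0.00 + 2 × 2014.00/3 ≈ 1343; y = 268.49 + 2 × 857.02/3 ≈ 840.

x = 1343 px, y = 840 px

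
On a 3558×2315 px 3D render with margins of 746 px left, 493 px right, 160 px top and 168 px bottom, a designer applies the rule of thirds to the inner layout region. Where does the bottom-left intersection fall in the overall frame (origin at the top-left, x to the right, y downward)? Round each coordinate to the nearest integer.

Content width = 3558 − 746 − 493 = 2319 px; content height = 2315 − 160 − 168 = 1987 px.
Bottom-left is one-third across and two-thirds down within the inner layout region.
x = 746 + 1 × 2319/3 = 746 + 773.00 ≈ 1519
y = 160 + 2 × 1987/3 = 160 + 1324.67 ≈ 1485

x = 1519 px, y = 1485 px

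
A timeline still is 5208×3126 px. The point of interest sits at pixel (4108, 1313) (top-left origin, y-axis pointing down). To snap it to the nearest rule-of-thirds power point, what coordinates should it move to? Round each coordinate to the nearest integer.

Third lines: x ∈ {1736, 3472}, y ∈ {1042, 2084}.
4108 is closer to x = 3472; 1313 is closer to y = 1042.
So the nearest intersection is the upper-right power point.

(3472, 1042)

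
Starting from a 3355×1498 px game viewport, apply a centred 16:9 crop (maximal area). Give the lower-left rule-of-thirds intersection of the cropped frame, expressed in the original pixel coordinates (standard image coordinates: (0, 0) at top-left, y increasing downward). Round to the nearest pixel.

3355/1498 > 16/9, so the 16:9 crop keeps the full height 1498 and trims width to 1498 × 16/9 = 2663.11 px.
Left offset = (3355 − 2663.11)/2 = 345.94 px; top offset = 0.
Lower-left is one-third across and two-thirds down within the crop:
x = 345.94 + 1 × 2663.11/3 ≈ 1234; y = 0.00 + 2 × 1498.00/3 ≈ 999.

x = 1234 px, y = 999 px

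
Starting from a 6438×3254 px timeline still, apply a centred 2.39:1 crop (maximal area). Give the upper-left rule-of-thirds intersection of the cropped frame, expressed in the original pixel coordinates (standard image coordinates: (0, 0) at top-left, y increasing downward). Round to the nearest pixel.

6438/3254 < 2.39/1, so the 2.39:1 crop keeps the full width 6438 and trims height to 6438 × 1/2.39 = 2693.72 px.
Top offset = (3254 − 2693.72)/2 = 280.14 px; left offset = 0.
Upper-left is one-third across and one-third down within the crop:
x = 0.00 + 1 × 6438.00/3 ≈ 2146; y = 280.14 + 1 × 2693.72/3 ≈ 1178.

(2146, 1178)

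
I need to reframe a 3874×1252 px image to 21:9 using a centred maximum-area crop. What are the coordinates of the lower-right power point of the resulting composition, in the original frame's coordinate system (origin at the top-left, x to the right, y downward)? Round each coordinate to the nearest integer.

x = 2424 px, y = 835 px

3874/1252 > 21/9, so the 21:9 crop keeps the full height 1252 and trims width to 1252 × 21/9 = 2921.33 px.
Left offset = (3874 − 2921.33)/2 = 476.33 px; top offset = 0.
Lower-right is two-thirds across and two-thirds down within the crop:
x = 476.33 + 2 × 2921.33/3 ≈ 2424; y = 0.00 + 2 × 1252.00/3 ≈ 835.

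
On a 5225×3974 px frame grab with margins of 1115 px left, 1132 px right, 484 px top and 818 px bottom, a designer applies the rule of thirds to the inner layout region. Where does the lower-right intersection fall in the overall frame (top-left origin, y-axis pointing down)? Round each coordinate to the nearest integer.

x = 3100 px, y = 2265 px

Content width = 5225 − 1115 − 1132 = 2978 px; content height = 3974 − 484 − 818 = 2672 px.
Lower-right is two-thirds across and two-thirds down within the inner layout region.
x = 1115 + 2 × 2978/3 = 1115 + 1985.33 ≈ 3100
y = 484 + 2 × 2672/3 = 484 + 1781.33 ≈ 2265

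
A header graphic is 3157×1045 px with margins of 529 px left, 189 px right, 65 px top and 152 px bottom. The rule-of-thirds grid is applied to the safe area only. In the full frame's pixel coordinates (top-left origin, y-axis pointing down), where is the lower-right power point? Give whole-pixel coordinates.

Content width = 3157 − 529 − 189 = 2439 px; content height = 1045 − 65 − 152 = 828 px.
Lower-right is two-thirds across and two-thirds down within the safe area.
x = 529 + 2 × 2439/3 = 529 + 1626.00 ≈ 2155
y = 65 + 2 × 828/3 = 65 + 552.00 ≈ 617

(2155, 617)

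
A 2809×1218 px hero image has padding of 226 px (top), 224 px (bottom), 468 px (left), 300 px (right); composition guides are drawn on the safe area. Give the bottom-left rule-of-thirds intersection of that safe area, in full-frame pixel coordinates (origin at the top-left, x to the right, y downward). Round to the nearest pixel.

Content width = 2809 − 468 − 300 = 2041 px; content height = 1218 − 226 − 224 = 768 px.
Bottom-left is one-third across and two-thirds down within the safe area.
x = 468 + 1 × 2041/3 = 468 + 680.33 ≈ 1148
y = 226 + 2 × 768/3 = 226 + 512.00 ≈ 738

x = 1148 px, y = 738 px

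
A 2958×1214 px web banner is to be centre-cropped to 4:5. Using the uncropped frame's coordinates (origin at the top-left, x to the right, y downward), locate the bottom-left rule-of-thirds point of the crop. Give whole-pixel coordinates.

2958/1214 > 4/5, so the 4:5 crop keeps the full height 1214 and trims width to 1214 × 4/5 = 971.20 px.
Left offset = (2958 − 971.20)/2 = 993.40 px; top offset = 0.
Bottom-left is one-third across and two-thirds down within the crop:
x = 993.40 + 1 × 971.20/3 ≈ 1317; y = 0.00 + 2 × 1214.00/3 ≈ 809.

x = 1317 px, y = 809 px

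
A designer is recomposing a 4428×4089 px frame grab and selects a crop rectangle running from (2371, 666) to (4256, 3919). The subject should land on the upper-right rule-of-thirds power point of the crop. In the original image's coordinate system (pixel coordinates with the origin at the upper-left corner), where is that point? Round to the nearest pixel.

Crop width = 4256 − 2371 = 1885 px; one third is 628.33 px.
Crop height = 3919 − 666 = 3253 px; one third is 1084.33 px.
The upper-right point is two-thirds across and one-third down within the crop:
x = 2371 + 2 × 628.33 ≈ 3628; y = 666 + 1 × 1084.33 ≈ 1750.

(3628, 1750)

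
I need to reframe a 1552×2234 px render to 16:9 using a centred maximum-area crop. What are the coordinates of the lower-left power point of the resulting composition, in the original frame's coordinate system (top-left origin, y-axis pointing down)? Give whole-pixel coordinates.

(517, 1263)

1552/2234 < 16/9, so the 16:9 crop keeps the full width 1552 and trims height to 1552 × 9/16 = 873.00 px.
Top offset = (2234 − 873.00)/2 = 680.50 px; left offset = 0.
Lower-left is one-third across and two-thirds down within the crop:
x = 0.00 + 1 × 1552.00/3 ≈ 517; y = 680.50 + 2 × 873.00/3 ≈ 1263.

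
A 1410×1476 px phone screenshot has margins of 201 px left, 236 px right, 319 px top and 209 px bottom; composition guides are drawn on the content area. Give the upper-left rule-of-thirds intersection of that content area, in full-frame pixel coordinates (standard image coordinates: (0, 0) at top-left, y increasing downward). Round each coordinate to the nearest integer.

(525, 635)

Content width = 1410 − 201 − 236 = 973 px; content height = 1476 − 319 − 209 = 948 px.
Upper-left is one-third across and one-third down within the content area.
x = 201 + 1 × 973/3 = 201 + 324.33 ≈ 525
y = 319 + 1 × 948/3 = 319 + 316.00 ≈ 635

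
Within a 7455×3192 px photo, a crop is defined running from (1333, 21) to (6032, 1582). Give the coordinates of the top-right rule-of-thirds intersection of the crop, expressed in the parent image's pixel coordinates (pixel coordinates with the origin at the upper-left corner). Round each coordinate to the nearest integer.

(4466, 541)

Crop width = 6032 − 1333 = 4699 px; one third is 1566.33 px.
Crop height = 1582 − 21 = 1561 px; one third is 520.33 px.
The top-right point is two-thirds across and one-third down within the crop:
x = 1333 + 2 × 1566.33 ≈ 4466; y = 21 + 1 × 520.33 ≈ 541.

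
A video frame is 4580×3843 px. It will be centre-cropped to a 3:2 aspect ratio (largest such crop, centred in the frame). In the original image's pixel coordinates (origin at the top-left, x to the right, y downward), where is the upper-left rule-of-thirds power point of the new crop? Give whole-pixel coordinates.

(1527, 1413)

4580/3843 < 3/2, so the 3:2 crop keeps the full width 4580 and trims height to 4580 × 2/3 = 3053.33 px.
Top offset = (3843 − 3053.33)/2 = 394.83 px; left offset = 0.
Upper-left is one-third across and one-third down within the crop:
x = 0.00 + 1 × 4580.00/3 ≈ 1527; y = 394.83 + 1 × 3053.33/3 ≈ 1413.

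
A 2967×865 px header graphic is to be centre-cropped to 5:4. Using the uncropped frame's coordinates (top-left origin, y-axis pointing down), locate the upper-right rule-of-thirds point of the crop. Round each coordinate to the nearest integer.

2967/865 > 5/4, so the 5:4 crop keeps the full height 865 and trims width to 865 × 5/4 = 1081.25 px.
Left offset = (2967 − 1081.25)/2 = 942.88 px; top offset = 0.
Upper-right is two-thirds across and one-third down within the crop:
x = 942.88 + 2 × 1081.25/3 ≈ 1664; y = 0.00 + 1 × 865.00/3 ≈ 288.

(1664, 288)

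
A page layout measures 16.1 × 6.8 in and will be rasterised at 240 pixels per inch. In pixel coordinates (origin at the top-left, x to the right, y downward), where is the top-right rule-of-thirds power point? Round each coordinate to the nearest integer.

(2576, 544)

In pixels the canvas is 16.1 × 240 = 3864 wide and 6.8 × 240 = 1632 tall.
The top-right point is two-thirds across and one-third down:
x = 2 × 3864/3 ≈ 2576; y = 1 × 1632/3 ≈ 544.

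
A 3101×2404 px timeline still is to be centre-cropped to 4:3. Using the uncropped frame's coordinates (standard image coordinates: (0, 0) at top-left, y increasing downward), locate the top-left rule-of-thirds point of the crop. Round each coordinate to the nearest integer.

x = 1034 px, y = 814 px

3101/2404 < 4/3, so the 4:3 crop keeps the full width 3101 and trims height to 3101 × 3/4 = 2325.75 px.
Top offset = (2404 − 2325.75)/2 = 39.12 px; left offset = 0.
Top-left is one-third across and one-third down within the crop:
x = 0.00 + 1 × 3101.00/3 ≈ 1034; y = 39.12 + 1 × 2325.75/3 ≈ 814.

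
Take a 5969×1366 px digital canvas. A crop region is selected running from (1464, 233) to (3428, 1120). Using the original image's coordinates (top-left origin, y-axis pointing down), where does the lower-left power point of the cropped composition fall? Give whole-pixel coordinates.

x = 2119 px, y = 824 px

Crop width = 3428 − 1464 = 1964 px; one third is 654.67 px.
Crop height = 1120 − 233 = 887 px; one third is 295.67 px.
The lower-left point is one-third across and two-thirds down within the crop:
x = 1464 + 1 × 654.67 ≈ 2119; y = 233 + 2 × 295.67 ≈ 824.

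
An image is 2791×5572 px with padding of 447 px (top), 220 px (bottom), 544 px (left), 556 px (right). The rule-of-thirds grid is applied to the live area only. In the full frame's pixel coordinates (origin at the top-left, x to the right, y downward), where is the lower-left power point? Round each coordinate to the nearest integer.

(1108, 3717)

Content width = 2791 − 544 − 556 = 1691 px; content height = 5572 − 447 − 220 = 4905 px.
Lower-left is one-third across and two-thirds down within the live area.
x = 544 + 1 × 1691/3 = 544 + 563.67 ≈ 1108
y = 447 + 2 × 4905/3 = 447 + 3270.00 ≈ 3717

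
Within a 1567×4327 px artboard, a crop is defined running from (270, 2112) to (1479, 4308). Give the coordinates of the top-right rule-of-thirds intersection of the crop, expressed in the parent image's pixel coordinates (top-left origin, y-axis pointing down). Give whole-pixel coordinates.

Crop width = 1479 − 270 = 1209 px; one third is 403.00 px.
Crop height = 4308 − 2112 = 2196 px; one third is 732.00 px.
The top-right point is two-thirds across and one-third down within the crop:
x = 270 + 2 × 403.00 ≈ 1076; y = 2112 + 1 × 732.00 ≈ 2844.

x = 1076 px, y = 2844 px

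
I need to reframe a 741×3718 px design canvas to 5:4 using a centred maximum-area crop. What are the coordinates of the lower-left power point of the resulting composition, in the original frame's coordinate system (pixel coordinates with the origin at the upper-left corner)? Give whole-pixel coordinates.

741/3718 < 5/4, so the 5:4 crop keeps the full width 741 and trims height to 741 × 4/5 = 592.80 px.
Top offset = (3718 − 592.80)/2 = 1562.60 px; left offset = 0.
Lower-left is one-third across and two-thirds down within the crop:
x = 0.00 + 1 × 741.00/3 ≈ 247; y = 1562.60 + 2 × 592.80/3 ≈ 1958.

(247, 1958)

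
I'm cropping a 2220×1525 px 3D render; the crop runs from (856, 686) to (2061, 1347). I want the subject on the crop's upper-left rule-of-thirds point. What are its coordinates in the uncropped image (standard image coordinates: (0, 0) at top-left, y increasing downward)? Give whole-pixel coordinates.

(1258, 906)

Crop width = 2061 − 856 = 1205 px; one third is 401.67 px.
Crop height = 1347 − 686 = 661 px; one third is 220.33 px.
The upper-left point is one-third across and one-third down within the crop:
x = 856 + 1 × 401.67 ≈ 1258; y = 686 + 1 × 220.33 ≈ 906.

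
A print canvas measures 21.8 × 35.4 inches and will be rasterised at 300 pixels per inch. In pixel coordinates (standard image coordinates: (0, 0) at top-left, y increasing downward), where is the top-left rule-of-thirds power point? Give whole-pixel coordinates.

(2180, 3540)

In pixels the canvas is 21.8 × 300 = 6540 wide and 35.4 × 300 = 10620 tall.
The top-left point is one-third across and one-third down:
x = 1 × 6540/3 ≈ 2180; y = 1 × 10620/3 ≈ 3540.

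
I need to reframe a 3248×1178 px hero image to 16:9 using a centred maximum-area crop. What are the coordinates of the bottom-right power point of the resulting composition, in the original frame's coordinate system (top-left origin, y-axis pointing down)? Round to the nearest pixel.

x = 1973 px, y = 785 px

3248/1178 > 16/9, so the 16:9 crop keeps the full height 1178 and trims width to 1178 × 16/9 = 2094.22 px.
Left offset = (3248 − 2094.22)/2 = 576.89 px; top offset = 0.
Bottom-right is two-thirds across and two-thirds down within the crop:
x = 576.89 + 2 × 2094.22/3 ≈ 1973; y = 0.00 + 2 × 1178.00/3 ≈ 785.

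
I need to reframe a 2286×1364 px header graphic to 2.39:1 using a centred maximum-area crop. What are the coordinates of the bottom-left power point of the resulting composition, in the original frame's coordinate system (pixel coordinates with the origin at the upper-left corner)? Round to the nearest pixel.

2286/1364 < 2.39/1, so the 2.39:1 crop keeps the full width 2286 and trims height to 2286 × 1/2.39 = 956.49 px.
Top offset = (1364 − 956.49)/2 = 203.76 px; left offset = 0.
Bottom-left is one-third across and two-thirds down within the crop:
x = 0.00 + 1 × 2286.00/3 ≈ 762; y = 203.76 + 2 × 956.49/3 ≈ 841.

x = 762 px, y = 841 px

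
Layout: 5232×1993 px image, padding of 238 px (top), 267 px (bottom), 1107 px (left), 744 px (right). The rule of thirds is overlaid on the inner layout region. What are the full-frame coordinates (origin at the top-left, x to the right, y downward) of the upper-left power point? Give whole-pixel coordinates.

(2234, 734)

Content width = 5232 − 1107 − 744 = 3381 px; content height = 1993 − 238 − 267 = 1488 px.
Upper-left is one-third across and one-third down within the inner layout region.
x = 1107 + 1 × 3381/3 = 1107 + 1127.00 ≈ 2234
y = 238 + 1 × 1488/3 = 238 + 496.00 ≈ 734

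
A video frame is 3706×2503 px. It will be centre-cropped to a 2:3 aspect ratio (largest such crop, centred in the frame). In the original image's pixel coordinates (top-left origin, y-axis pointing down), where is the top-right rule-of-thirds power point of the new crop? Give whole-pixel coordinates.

x = 2131 px, y = 834 px

3706/2503 > 2/3, so the 2:3 crop keeps the full height 2503 and trims width to 2503 × 2/3 = 1668.67 px.
Left offset = (3706 − 1668.67)/2 = 1018.67 px; top offset = 0.
Top-right is two-thirds across and one-third down within the crop:
x = 1018.67 + 2 × 1668.67/3 ≈ 2131; y = 0.00 + 1 × 2503.00/3 ≈ 834.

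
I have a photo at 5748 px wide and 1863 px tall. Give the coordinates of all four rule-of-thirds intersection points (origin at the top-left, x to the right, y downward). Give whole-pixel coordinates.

(1916, 621), (3832, 621), (1916, 1242), (3832, 1242)

One third of 5748 is 1916; one third of 1863 is 621.
Vertical third lines at x = 1916 and x = 3832; horizontal third lines at y = 621 and y = 1242.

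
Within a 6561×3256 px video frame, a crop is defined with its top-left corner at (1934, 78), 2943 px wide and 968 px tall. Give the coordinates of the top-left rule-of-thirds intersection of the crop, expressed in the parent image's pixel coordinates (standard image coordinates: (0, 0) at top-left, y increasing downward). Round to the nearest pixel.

(2915, 401)

One third of the crop width 2943 is 981.00 px.
One third of the crop height 968 is 322.67 px.
The top-left point is one-third across and one-third down within the crop:
x = 1934 + 1 × 981.00 ≈ 2915; y = 78 + 1 × 322.67 ≈ 401.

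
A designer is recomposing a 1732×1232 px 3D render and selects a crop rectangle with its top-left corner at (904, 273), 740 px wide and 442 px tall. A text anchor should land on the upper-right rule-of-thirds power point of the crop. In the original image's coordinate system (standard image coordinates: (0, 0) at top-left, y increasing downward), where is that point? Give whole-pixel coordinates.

One third of the crop width 740 is 246.67 px.
One third of the crop height 442 is 147.33 px.
The upper-right point is two-thirds across and one-third down within the crop:
x = 904 + 2 × 246.67 ≈ 1397; y = 273 + 1 × 147.33 ≈ 420.

(1397, 420)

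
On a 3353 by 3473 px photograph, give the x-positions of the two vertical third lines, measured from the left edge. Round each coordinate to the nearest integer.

1118 px and 2235 px

3353 / 3 = 1117.67, so the vertical lines sit at one and two thirds of 3353.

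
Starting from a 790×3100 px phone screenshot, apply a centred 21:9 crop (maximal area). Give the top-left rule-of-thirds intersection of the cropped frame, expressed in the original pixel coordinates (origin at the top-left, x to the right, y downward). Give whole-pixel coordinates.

790/3100 < 21/9, so the 21:9 crop keeps the full width 790 and trims height to 790 × 9/21 = 338.57 px.
Top offset = (3100 − 338.57)/2 = 1380.71 px; left offset = 0.
Top-left is one-third across and one-third down within the crop:
x = 0.00 + 1 × 790.00/3 ≈ 263; y = 1380.71 + 1 × 338.57/3 ≈ 1494.

x = 263 px, y = 1494 px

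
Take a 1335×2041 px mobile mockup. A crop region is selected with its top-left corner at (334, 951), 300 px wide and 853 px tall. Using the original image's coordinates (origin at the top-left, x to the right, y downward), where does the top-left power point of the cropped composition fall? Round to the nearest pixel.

x = 434 px, y = 1235 px

One third of the crop width 300 is 100.00 px.
One third of the crop height 853 is 284.33 px.
The top-left point is one-third across and one-third down within the crop:
x = 334 + 1 × 100.00 ≈ 434; y = 951 + 1 × 284.33 ≈ 1235.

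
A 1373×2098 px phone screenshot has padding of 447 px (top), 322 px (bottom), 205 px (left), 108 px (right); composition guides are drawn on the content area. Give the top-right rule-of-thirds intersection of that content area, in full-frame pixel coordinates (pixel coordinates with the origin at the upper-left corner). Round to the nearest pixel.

Content width = 1373 − 205 − 108 = 1060 px; content height = 2098 − 447 − 322 = 1329 px.
Top-right is two-thirds across and one-third down within the content area.
x = 205 + 2 × 1060/3 = 205 + 706.67 ≈ 912
y = 447 + 1 × 1329/3 = 447 + 443.00 ≈ 890

(912, 890)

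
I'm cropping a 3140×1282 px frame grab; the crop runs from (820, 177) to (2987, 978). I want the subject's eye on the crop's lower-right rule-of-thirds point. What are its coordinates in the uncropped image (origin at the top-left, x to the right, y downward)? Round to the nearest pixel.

Crop width = 2987 − 820 = 2167 px; one third is 722.33 px.
Crop height = 978 − 177 = 801 px; one third is 267.00 px.
The lower-right point is two-thirds across and two-thirds down within the crop:
x = 820 + 2 × 722.33 ≈ 2265; y = 177 + 2 × 267.00 ≈ 711.

x = 2265 px, y = 711 px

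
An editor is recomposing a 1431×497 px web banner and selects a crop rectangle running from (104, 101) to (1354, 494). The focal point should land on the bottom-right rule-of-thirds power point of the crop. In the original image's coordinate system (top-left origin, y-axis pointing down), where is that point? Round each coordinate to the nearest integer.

(937, 363)

Crop width = 1354 − 104 = 1250 px; one third is 416.67 px.
Crop height = 494 − 101 = 393 px; one third is 131.00 px.
The bottom-right point is two-thirds across and two-thirds down within the crop:
x = 104 + 2 × 416.67 ≈ 937; y = 101 + 2 × 131.00 ≈ 363.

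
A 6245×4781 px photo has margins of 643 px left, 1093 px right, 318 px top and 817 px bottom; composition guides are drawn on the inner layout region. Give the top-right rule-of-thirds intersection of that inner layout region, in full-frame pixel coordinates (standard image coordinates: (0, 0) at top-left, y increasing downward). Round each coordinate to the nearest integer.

(3649, 1533)

Content width = 6245 − 643 − 1093 = 4509 px; content height = 4781 − 318 − 817 = 3646 px.
Top-right is two-thirds across and one-third down within the inner layout region.
x = 643 + 2 × 4509/3 = 643 + 3006.00 ≈ 3649
y = 318 + 1 × 3646/3 = 318 + 1215.33 ≈ 1533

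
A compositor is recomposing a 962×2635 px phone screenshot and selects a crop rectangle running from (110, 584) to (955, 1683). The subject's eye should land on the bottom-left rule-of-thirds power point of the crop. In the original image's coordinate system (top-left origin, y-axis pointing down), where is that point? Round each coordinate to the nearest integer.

x = 392 px, y = 1317 px

Crop width = 955 − 110 = 845 px; one third is 281.67 px.
Crop height = 1683 − 584 = 1099 px; one third is 366.33 px.
The bottom-left point is one-third across and two-thirds down within the crop:
x = 110 + 1 × 281.67 ≈ 392; y = 584 + 2 × 366.33 ≈ 1317.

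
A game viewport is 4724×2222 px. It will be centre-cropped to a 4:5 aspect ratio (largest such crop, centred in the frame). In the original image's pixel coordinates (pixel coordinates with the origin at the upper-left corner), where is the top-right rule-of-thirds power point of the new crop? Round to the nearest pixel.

(2658, 741)

4724/2222 > 4/5, so the 4:5 crop keeps the full height 2222 and trims width to 2222 × 4/5 = 1777.60 px.
Left offset = (4724 − 1777.60)/2 = 1473.20 px; top offset = 0.
Top-right is two-thirds across and one-third down within the crop:
x = 1473.20 + 2 × 1777.60/3 ≈ 2658; y = 0.00 + 1 × 2222.00/3 ≈ 741.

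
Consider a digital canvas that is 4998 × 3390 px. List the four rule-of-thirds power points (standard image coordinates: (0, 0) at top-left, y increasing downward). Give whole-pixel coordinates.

One third of 4998 is 1666; one third of 3390 is 1130.
Vertical third lines at x = 1666 and x = 3332; horizontal third lines at y = 1130 and y = 2260.

(1666, 1130), (3332, 1130), (1666, 2260), (3332, 2260)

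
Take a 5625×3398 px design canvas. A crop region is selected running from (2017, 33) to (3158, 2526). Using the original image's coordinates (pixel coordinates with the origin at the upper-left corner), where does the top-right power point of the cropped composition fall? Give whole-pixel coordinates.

Crop width = 3158 − 2017 = 1141 px; one third is 380.33 px.
Crop height = 2526 − 33 = 2493 px; one third is 831.00 px.
The top-right point is two-thirds across and one-third down within the crop:
x = 2017 + 2 × 380.33 ≈ 2778; y = 33 + 1 × 831.00 ≈ 864.

x = 2778 px, y = 864 px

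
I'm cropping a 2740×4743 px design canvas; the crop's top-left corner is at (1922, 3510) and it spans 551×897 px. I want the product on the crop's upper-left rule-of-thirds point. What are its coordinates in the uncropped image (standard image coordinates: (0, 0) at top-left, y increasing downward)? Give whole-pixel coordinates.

One third of the crop width 551 is 183.67 px.
One third of the crop height 897 is 299.00 px.
The upper-left point is one-third across and one-third down within the crop:
x = 1922 + 1 × 183.67 ≈ 2106; y = 3510 + 1 × 299.00 ≈ 3809.

(2106, 3809)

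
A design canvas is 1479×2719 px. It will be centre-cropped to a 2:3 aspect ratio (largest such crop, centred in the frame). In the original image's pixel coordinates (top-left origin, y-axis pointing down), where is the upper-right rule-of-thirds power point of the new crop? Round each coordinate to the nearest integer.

x = 986 px, y = 990 px

1479/2719 < 2/3, so the 2:3 crop keeps the full width 1479 and trims height to 1479 × 3/2 = 2218.50 px.
Top offset = (2719 − 2218.50)/2 = 250.25 px; left offset = 0.
Upper-right is two-thirds across and one-third down within the crop:
x = 0.00 + 2 × 1479.00/3 ≈ 986; y = 250.25 + 1 × 2218.50/3 ≈ 990.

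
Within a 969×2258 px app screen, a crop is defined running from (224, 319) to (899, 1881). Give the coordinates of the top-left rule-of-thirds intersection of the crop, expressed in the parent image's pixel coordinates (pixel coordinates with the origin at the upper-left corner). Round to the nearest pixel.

Crop width = 899 − 224 = 675 px; one third is 225.00 px.
Crop height = 1881 − 319 = 1562 px; one third is 520.67 px.
The top-left point is one-third across and one-third down within the crop:
x = 224 + 1 × 225.00 ≈ 449; y = 319 + 1 × 520.67 ≈ 840.

x = 449 px, y = 840 px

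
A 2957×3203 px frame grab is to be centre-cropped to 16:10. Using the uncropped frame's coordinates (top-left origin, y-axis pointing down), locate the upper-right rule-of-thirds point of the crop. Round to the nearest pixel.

2957/3203 < 16/10, so the 16:10 crop keeps the full width 2957 and trims height to 2957 × 10/16 = 1848.12 px.
Top offset = (3203 − 1848.12)/2 = 677.44 px; left offset = 0.
Upper-right is two-thirds across and one-third down within the crop:
x = 0.00 + 2 × 2957.00/3 ≈ 1971; y = 677.44 + 1 × 1848.12/3 ≈ 1293.

(1971, 1293)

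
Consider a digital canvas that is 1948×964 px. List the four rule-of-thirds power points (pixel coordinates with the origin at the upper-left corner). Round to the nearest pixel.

One third of 1948 is 649.33; one third of 964 is 321.33.
Vertical third lines at x = 649 and x = 1299; horizontal third lines at y = 321 and y = 643.

(649, 321), (1299, 321), (649, 643), (1299, 643)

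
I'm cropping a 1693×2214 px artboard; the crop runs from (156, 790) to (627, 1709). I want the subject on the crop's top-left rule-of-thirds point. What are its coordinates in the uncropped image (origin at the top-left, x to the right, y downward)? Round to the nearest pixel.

x = 313 px, y = 1096 px

Crop width = 627 − 156 = 471 px; one third is 157.00 px.
Crop height = 1709 − 790 = 919 px; one third is 306.33 px.
The top-left point is one-third across and one-third down within the crop:
x = 156 + 1 × 157.00 ≈ 313; y = 790 + 1 × 306.33 ≈ 1096.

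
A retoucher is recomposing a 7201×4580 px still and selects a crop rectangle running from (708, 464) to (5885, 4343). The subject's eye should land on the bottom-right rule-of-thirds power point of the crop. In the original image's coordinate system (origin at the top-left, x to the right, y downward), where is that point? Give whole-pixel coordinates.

(4159, 3050)

Crop width = 5885 − 708 = 5177 px; one third is 1725.67 px.
Crop height = 4343 − 464 = 3879 px; one third is 1293.00 px.
The bottom-right point is two-thirds across and two-thirds down within the crop:
x = 708 + 2 × 1725.67 ≈ 4159; y = 464 + 2 × 1293.00 ≈ 3050.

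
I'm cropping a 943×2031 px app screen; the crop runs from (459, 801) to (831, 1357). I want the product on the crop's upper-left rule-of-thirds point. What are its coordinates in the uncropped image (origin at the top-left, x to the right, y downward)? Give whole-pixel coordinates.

Crop width = 831 − 459 = 372 px; one third is 124.00 px.
Crop height = 1357 − 801 = 556 px; one third is 185.33 px.
The upper-left point is one-third across and one-third down within the crop:
x = 459 + 1 × 124.00 ≈ 583; y = 801 + 1 × 185.33 ≈ 986.

(583, 986)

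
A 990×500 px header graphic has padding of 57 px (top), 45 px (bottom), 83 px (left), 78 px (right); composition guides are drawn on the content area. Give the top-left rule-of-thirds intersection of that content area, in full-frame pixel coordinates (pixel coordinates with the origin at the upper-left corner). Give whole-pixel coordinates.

Content width = 990 − 83 − 78 = 829 px; content height = 500 − 57 − 45 = 398 px.
Top-left is one-third across and one-third down within the content area.
x = 83 + 1 × 829/3 = 83 + 276.33 ≈ 359
y = 57 + 1 × 398/3 = 57 + 132.67 ≈ 190

(359, 190)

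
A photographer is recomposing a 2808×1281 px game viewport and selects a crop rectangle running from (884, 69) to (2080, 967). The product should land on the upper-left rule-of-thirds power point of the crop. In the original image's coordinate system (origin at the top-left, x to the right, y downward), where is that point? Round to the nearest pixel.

Crop width = 2080 − 884 = 1196 px; one third is 398.67 px.
Crop height = 967 − 69 = 898 px; one third is 299.33 px.
The upper-left point is one-third across and one-third down within the crop:
x = 884 + 1 × 398.67 ≈ 1283; y = 69 + 1 × 299.33 ≈ 368.

x = 1283 px, y = 368 px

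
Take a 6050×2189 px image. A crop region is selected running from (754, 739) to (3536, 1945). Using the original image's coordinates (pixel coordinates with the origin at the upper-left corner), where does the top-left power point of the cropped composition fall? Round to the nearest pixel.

(1681, 1141)

Crop width = 3536 − 754 = 2782 px; one third is 927.33 px.
Crop height = 1945 − 739 = 1206 px; one third is 402.00 px.
The top-left point is one-third across and one-third down within the crop:
x = 754 + 1 × 927.33 ≈ 1681; y = 739 + 1 × 402.00 ≈ 1141.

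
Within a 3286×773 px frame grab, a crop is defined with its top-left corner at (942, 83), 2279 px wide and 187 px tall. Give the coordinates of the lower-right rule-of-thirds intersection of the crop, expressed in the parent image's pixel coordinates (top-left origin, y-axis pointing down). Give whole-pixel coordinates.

One third of the crop width 2279 is 759.67 px.
One third of the crop height 187 is 62.33 px.
The lower-right point is two-thirds across and two-thirds down within the crop:
x = 942 + 2 × 759.67 ≈ 2461; y = 83 + 2 × 62.33 ≈ 208.

x = 2461 px, y = 208 px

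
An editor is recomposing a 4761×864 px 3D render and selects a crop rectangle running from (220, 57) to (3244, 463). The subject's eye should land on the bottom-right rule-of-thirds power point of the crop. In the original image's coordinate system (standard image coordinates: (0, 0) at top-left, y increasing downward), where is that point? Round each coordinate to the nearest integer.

x = 2236 px, y = 328 px

Crop width = 3244 − 220 = 3024 px; one third is 1008.00 px.
Crop height = 463 − 57 = 406 px; one third is 135.33 px.
The bottom-right point is two-thirds across and two-thirds down within the crop:
x = 220 + 2 × 1008.00 ≈ 2236; y = 57 + 2 × 135.33 ≈ 328.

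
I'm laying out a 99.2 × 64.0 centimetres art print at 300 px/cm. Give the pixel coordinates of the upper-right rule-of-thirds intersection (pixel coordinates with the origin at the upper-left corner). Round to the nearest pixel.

In pixels the canvas is 99.2 × 300 = 29760 wide and 64.0 × 300 = 19200 tall.
The upper-right point is two-thirds across and one-third down:
x = 2 × 29760/3 ≈ 19840; y = 1 × 19200/3 ≈ 6400.

(19840, 6400)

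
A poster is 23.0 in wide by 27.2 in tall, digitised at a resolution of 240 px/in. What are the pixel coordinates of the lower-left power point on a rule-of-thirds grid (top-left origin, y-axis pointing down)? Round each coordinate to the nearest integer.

(1840, 4352)

In pixels the canvas is 23.0 × 240 = 5520 wide and 27.2 × 240 = 6528 tall.
The lower-left point is one-third across and two-thirds down:
x = 1 × 5520/3 ≈ 1840; y = 2 × 6528/3 ≈ 4352.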